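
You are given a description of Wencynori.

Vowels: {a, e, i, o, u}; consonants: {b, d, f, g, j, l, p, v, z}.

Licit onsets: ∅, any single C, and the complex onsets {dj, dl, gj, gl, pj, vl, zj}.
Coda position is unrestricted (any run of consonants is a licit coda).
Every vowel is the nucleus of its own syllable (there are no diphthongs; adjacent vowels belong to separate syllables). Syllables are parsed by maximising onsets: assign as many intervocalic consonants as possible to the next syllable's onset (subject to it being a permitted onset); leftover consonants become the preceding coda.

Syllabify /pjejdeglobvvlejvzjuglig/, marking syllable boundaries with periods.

pjej.de.globv.vlejv.zju.glig

The vowels are e, e, o, e, u, i — 6 nuclei, so 6 syllables.
σ1/σ2 boundary: /jd/; trying suffixes from longest down, /d/ is the first permitted one, so coda /j/ | onset /d/.
σ2/σ3 boundary: cluster /gl/ — /gl/ is itself a permitted onset, so the whole cluster goes right; preceding coda = ∅.
σ3/σ4 boundary: cluster /bvvl/ — the longest permitted-onset suffix is /vl/; onset = /vl/, preceding coda = /bv/.
σ4/σ5 boundary: /jvzj/ — longest licit onset from the right is /zj/, leaving /jv/ as coda.
σ5/σ6 boundary: cluster /gl/ — /gl/ is itself a permitted onset, so the whole cluster goes right; preceding coda = ∅.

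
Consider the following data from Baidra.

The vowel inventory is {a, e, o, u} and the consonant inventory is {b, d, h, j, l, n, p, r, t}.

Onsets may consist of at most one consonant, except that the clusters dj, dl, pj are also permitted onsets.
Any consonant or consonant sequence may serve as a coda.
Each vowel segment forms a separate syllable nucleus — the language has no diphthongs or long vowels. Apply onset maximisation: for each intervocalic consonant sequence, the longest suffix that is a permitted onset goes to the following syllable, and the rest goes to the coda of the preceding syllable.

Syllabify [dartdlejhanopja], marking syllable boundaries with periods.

dart.dlej.ha.no.pja

The vowels are a, e, a, o, a — 5 nuclei, so 5 syllables.
σ1/σ2 boundary: /rtdl/; trying suffixes from longest down, /dl/ is the first permitted one, so coda /rt/ | onset /dl/.
σ2/σ3 boundary: /jh/; trying suffixes from longest down, /h/ is the first permitted one, so coda /j/ | onset /h/.
σ3/σ4 boundary: just /n/ — single C goes to the following onset.
σ4/σ5 boundary: cluster /pj/ — /pj/ is itself a permitted onset, so the whole cluster goes right; preceding coda = ∅.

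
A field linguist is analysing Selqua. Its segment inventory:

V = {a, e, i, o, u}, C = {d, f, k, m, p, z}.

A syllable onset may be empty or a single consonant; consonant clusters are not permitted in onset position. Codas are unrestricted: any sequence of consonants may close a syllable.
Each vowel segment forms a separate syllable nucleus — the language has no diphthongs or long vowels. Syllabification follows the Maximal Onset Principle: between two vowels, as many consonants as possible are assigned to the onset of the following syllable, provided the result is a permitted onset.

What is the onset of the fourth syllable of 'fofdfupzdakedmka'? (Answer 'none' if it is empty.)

k

The vowels are o, u, a, e, a — 5 nuclei, so 5 syllables.
Between /o/ (V1) and /u/ (V2): /fdf/ — longest licit onset from the right is /f/, leaving /fd/ as coda.
Between /u/ (V2) and /a/ (V3): /pzd/ splits as /pz/ + /d/ (/d/ is the longest suffix that is a licit onset).
Between /a/ (V3) and /e/ (V4): /k/ is a single consonant, so it becomes the next onset.
Between /e/ (V4) and /a/ (V5): cluster /dmk/ — the longest permitted-onset suffix is /k/; onset = /k/, preceding coda = /dm/.
So the parse is fofd.fupz.da.kedm.ka.
Syllable 4 is /kedm/: onset /k/, nucleus /e/, coda /dm/.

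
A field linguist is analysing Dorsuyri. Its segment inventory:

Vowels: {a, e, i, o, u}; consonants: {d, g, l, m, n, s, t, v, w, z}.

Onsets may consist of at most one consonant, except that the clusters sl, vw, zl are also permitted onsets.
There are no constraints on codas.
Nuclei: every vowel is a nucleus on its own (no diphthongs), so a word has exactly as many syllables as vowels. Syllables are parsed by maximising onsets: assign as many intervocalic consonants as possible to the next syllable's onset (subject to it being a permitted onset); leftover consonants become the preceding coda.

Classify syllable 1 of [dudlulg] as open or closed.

closed

The vowels are u, u — 2 nuclei, so 2 syllables.
V1 /u/ – V2 /u/: cluster /dl/ — the longest permitted-onset suffix is /l/; onset = /l/, preceding coda = /d/.
Syllabification: dud.lulg.
Syllable 1 is /dud/ with coda /d/, so it is closed.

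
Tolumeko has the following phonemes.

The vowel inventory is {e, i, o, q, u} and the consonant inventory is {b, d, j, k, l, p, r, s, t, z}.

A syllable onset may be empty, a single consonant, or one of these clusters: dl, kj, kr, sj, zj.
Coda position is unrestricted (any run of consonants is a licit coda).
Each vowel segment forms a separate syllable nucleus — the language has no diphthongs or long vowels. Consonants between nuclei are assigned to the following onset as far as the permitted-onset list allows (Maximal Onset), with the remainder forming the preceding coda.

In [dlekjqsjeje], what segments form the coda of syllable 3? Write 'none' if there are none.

none

The vowels are e, q, e, e — 4 nuclei, so 4 syllables.
/e…q/ gap (V1→V2): /kj/ is a licit onset in full, so it all attaches to the next syllable.
/q…e/ gap (V2→V3): /sj/ — entire cluster is a permitted onset → onset /sj/, coda ∅.
/e…e/ gap (V3→V4): just /j/ — single C goes to the following onset.
Result: dle.kjq.sje.je.
Syllable 3 is /sje/: onset /sj/, nucleus /e/, coda ∅.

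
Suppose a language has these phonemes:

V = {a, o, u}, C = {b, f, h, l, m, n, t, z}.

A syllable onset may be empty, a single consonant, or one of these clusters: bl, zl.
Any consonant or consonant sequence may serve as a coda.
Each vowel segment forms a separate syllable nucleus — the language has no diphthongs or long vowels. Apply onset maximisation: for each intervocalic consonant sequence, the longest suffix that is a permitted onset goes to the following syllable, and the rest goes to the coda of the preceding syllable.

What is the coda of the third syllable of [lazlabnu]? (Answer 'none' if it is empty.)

Vowels present: a, a, u; each is a nucleus, giving 3 syllables.
σ1/σ2 boundary: cluster /zl/ — /zl/ is itself a permitted onset, so the whole cluster goes right; preceding coda = ∅.
σ2/σ3 boundary: /bn/ splits as /b/ + /n/ (/n/ is the longest suffix that is a licit onset).
Putting it together: la.zlab.nu.
Syllable 3 is /nu/: onset /n/, nucleus /u/, coda ∅.

none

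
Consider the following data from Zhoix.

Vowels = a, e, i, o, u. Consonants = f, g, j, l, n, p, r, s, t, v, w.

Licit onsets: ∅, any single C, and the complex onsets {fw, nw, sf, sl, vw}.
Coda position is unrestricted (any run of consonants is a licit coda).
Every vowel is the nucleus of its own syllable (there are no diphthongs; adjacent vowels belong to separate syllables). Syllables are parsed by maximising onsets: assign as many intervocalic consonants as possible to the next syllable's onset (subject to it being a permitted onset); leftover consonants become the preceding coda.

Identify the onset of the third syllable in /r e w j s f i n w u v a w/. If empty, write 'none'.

Nuclei (vowels): e, i, u, a → 4 syllables.
V1 /e/ – V2 /i/: /wjsf/ splits as /wj/ + /sf/ (/sf/ is the longest suffix that is a licit onset).
V2 /i/ – V3 /u/: cluster /nw/ — /nw/ is itself a permitted onset, so the whole cluster goes right; preceding coda = ∅.
V3 /u/ – V4 /a/: /v/ → onset of the next syllable (single consonants are always licit onsets).
Result: rewj.sfi.nwu.vaw.
Syllable 3 is /nwu/: onset /nw/, nucleus /u/, coda ∅.

nw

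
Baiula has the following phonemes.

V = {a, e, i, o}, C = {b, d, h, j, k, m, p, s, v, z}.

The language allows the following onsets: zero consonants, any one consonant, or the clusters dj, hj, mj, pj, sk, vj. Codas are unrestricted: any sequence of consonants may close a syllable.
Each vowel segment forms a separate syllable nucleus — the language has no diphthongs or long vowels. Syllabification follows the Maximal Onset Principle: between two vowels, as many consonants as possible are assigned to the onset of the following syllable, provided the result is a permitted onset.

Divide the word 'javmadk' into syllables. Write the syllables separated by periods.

jav.madk

Nuclei (vowels): a, a → 2 syllables.
V1 /a/ – V2 /a/: /vm/; trying suffixes from longest down, /m/ is the first permitted one, so coda /v/ | onset /m/.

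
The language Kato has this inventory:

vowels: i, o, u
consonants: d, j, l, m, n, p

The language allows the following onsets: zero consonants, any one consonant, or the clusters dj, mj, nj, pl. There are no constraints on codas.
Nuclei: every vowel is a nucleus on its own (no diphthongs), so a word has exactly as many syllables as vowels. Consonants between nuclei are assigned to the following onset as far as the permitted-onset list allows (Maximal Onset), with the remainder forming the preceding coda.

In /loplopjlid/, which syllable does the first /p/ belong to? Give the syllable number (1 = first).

2

The vowels are o, o, i — 3 nuclei, so 3 syllables.
Between /o/ (V1) and /o/ (V2): cluster /pl/ — /pl/ is itself a permitted onset, so the whole cluster goes right; preceding coda = ∅.
Between /o/ (V2) and /i/ (V3): cluster /pjl/ — the longest permitted-onset suffix is /l/; onset = /l/, preceding coda = /pj/.
So the parse is lo.plopj.lid.
The first /p/ is in the onset of syllable 2 (/plopj/).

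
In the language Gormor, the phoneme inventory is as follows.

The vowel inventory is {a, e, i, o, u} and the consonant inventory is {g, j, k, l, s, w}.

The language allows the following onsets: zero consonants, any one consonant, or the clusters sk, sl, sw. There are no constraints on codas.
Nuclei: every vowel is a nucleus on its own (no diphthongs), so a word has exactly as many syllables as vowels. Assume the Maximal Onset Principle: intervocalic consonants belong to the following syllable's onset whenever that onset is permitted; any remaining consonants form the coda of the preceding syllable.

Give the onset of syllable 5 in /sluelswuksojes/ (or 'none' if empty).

Nuclei (vowels): u, e, u, o, e → 5 syllables.
Between /u/ (V1) and /e/ (V2): nothing intervenes; syllable break is V.V.
Between /e/ (V2) and /u/ (V3): /lsw/ splits as /l/ + /sw/ (/sw/ is the longest suffix that is a licit onset).
Between /u/ (V3) and /o/ (V4): /ks/ — longest licit onset from the right is /s/, leaving /k/ as coda.
Between /o/ (V4) and /e/ (V5): just /j/ — single C goes to the following onset.
So the parse is slu.el.swuk.so.jes.
Syllable 5 is /jes/: onset /j/, nucleus /e/, coda /s/.

j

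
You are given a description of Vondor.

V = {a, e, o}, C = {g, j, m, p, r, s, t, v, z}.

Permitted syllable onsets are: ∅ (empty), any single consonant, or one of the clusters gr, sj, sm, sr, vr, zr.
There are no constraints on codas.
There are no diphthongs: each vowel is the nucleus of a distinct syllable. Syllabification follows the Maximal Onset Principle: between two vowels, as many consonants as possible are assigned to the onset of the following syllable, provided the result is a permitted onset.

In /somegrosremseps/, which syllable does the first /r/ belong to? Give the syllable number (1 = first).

The vowels are o, e, o, e, e — 5 nuclei, so 5 syllables.
V1 /o/ – V2 /e/: /m/ is a single consonant, so it becomes the next onset.
V2 /e/ – V3 /o/: /gr/ — entire cluster is a permitted onset → onset /gr/, coda ∅.
V3 /o/ – V4 /e/: /sr/ — entire cluster is a permitted onset → onset /sr/, coda ∅.
V4 /e/ – V5 /e/: /ms/; trying suffixes from longest down, /s/ is the first permitted one, so coda /m/ | onset /s/.
So the parse is so.me.gro.srem.seps.
The first /r/ is in the onset of syllable 3 (/gro/).

3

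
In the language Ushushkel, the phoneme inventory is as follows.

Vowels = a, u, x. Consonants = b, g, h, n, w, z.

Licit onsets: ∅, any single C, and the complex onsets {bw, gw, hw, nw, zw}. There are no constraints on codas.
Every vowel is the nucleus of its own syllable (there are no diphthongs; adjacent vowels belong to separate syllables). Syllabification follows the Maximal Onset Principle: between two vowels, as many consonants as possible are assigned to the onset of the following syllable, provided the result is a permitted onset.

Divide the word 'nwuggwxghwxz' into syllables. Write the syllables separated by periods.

Nuclei (vowels): u, x, x → 3 syllables.
Between /u/ (V1) and /x/ (V2): /ggw/ splits as /g/ + /gw/ (/gw/ is the longest suffix that is a licit onset).
Between /x/ (V2) and /x/ (V3): /ghw/; trying suffixes from longest down, /hw/ is the first permitted one, so coda /g/ | onset /hw/.

nwug.gwxg.hwxz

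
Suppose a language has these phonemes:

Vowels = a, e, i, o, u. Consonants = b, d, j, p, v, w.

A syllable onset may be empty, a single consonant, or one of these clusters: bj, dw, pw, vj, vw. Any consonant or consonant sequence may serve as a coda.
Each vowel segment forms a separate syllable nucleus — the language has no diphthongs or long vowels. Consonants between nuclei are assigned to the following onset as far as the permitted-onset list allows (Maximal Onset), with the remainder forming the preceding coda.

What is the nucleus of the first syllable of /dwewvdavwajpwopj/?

Vowels present: e, a, a, o; each is a nucleus, giving 4 syllables.
The first nucleus (vowel 1 from the left) is /e/.

e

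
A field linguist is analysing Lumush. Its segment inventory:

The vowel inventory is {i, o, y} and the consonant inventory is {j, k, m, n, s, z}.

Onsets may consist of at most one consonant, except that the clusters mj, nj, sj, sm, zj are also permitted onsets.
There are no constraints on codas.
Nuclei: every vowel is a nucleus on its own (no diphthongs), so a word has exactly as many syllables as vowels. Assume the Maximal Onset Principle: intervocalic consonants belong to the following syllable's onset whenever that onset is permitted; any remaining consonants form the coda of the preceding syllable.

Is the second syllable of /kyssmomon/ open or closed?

Nuclei (vowels): y, o, o → 3 syllables.
V1 /y/ – V2 /o/: /ssm/ splits as /s/ + /sm/ (/sm/ is the longest suffix that is a licit onset).
V2 /o/ – V3 /o/: just /m/ — single C goes to the following onset.
Result: kys.smo.mon.
Syllable 2 is /smo/; it ends in its nucleus with no coda, so it is open.

open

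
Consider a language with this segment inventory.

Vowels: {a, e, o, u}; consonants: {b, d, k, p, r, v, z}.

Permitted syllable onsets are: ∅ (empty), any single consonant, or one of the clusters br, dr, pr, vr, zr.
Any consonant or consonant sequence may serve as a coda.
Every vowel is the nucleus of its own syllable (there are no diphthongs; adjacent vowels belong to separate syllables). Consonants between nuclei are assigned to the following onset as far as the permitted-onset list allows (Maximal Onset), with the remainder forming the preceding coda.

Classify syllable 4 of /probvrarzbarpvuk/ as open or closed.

Nuclei (vowels): o, a, a, u → 4 syllables.
V1 /o/ – V2 /a/: /bvr/ — longest licit onset from the right is /vr/, leaving /b/ as coda.
V2 /a/ – V3 /a/: /rzb/ splits as /rz/ + /b/ (/b/ is the longest suffix that is a licit onset).
V3 /a/ – V4 /u/: /rpv/ — longest licit onset from the right is /v/, leaving /rp/ as coda.
Result: prob.vrarz.barp.vuk.
Syllable 4 is /vuk/ with coda /k/, so it is closed.

closed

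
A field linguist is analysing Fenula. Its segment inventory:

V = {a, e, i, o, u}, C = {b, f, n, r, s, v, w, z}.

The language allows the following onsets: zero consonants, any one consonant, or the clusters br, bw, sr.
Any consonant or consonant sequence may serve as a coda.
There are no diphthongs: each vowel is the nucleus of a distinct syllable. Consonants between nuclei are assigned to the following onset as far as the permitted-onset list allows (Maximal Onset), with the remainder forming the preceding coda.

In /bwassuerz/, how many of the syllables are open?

Vowels present: a, u, e; each is a nucleus, giving 3 syllables.
V1 /a/ – V2 /u/: /ss/; trying suffixes from longest down, /s/ is the first permitted one, so coda /s/ | onset /s/.
V2 /u/ – V3 /e/: no consonants, so the boundary falls immediately after /u/.
Syllabification: bwas.su.erz.
Classifying each syllable: /bwas/ (closed), /su/ (open), /erz/ (closed).
Open syllables: 1.

1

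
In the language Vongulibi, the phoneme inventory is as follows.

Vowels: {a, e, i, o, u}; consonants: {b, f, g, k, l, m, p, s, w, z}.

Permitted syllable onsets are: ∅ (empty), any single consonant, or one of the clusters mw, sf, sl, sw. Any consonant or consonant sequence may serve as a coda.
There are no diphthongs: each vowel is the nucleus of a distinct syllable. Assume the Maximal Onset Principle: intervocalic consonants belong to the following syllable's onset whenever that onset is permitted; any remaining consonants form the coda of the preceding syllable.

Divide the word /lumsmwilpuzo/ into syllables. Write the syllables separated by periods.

The vowels are u, i, u, o — 4 nuclei, so 4 syllables.
/u…i/ gap (V1→V2): /msmw/ splits as /ms/ + /mw/ (/mw/ is the longest suffix that is a licit onset).
/i…u/ gap (V2→V3): /lp/ splits as /l/ + /p/ (/p/ is the longest suffix that is a licit onset).
/u…o/ gap (V3→V4): just /z/ — single C goes to the following onset.

lums.mwil.pu.zo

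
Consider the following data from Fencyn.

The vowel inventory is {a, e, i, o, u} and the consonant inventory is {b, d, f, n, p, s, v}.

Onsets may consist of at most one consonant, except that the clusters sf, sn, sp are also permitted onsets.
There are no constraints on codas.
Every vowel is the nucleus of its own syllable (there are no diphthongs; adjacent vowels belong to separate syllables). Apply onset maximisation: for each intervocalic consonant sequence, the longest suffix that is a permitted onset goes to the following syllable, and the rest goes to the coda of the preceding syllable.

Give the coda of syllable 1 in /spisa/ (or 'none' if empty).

The vowels are i, a — 2 nuclei, so 2 syllables.
V1 /i/ – V2 /a/: /s/ is a single consonant, so it becomes the next onset.
Putting it together: spi.sa.
Syllable 1 is /spi/: onset /sp/, nucleus /i/, coda ∅.

none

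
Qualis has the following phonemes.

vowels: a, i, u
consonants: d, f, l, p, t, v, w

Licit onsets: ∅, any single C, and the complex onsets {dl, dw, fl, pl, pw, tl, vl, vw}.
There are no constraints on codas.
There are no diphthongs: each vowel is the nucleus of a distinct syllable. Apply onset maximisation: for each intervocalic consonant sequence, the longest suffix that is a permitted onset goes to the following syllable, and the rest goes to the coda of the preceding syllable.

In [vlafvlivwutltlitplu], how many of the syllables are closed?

3

Nuclei (vowels): a, i, u, i, u → 5 syllables.
σ1/σ2 boundary: /fvl/; trying suffixes from longest down, /vl/ is the first permitted one, so coda /f/ | onset /vl/.
σ2/σ3 boundary: /vw/ — entire cluster is a permitted onset → onset /vw/, coda ∅.
σ3/σ4 boundary: /tltl/ splits as /tl/ + /tl/ (/tl/ is the longest suffix that is a licit onset).
σ4/σ5 boundary: /tpl/; trying suffixes from longest down, /pl/ is the first permitted one, so coda /t/ | onset /pl/.
So the parse is vlaf.vli.vwutl.tlit.plu.
Classifying each syllable: /vlaf/ (closed), /vli/ (open), /vwutl/ (closed), /tlit/ (closed), /plu/ (open).
Closed syllables: 3.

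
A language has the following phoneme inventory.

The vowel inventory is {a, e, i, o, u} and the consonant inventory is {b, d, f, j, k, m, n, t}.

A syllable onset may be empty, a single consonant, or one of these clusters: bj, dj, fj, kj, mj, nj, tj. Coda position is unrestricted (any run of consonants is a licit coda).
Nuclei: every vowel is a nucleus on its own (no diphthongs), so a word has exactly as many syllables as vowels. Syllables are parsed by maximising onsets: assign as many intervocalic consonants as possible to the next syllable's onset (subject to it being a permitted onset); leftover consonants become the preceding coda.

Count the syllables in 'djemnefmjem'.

3

Vowels present: e, e, e; each is a nucleus, giving 3 syllables.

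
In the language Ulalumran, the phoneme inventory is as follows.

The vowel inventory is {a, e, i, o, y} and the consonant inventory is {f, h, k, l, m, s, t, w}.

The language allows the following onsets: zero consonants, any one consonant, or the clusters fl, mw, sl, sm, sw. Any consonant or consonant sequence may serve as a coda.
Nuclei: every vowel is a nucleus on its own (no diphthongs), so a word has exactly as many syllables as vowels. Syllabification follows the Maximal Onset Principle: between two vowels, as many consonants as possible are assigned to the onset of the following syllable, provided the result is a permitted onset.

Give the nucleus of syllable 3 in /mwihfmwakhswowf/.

o

Vowels present: i, a, o; each is a nucleus, giving 3 syllables.
The third nucleus (vowel 3 from the left) is /o/.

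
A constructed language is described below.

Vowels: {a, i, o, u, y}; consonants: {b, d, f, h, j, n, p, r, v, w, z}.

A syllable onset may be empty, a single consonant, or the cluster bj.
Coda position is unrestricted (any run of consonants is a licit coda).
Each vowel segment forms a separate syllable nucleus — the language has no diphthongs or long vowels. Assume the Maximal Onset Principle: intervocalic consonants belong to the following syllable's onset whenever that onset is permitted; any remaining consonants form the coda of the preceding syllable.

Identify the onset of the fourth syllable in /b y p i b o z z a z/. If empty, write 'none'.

z

Vowels present: y, i, o, a; each is a nucleus, giving 4 syllables.
σ1/σ2 boundary: /p/ is a single consonant, so it becomes the next onset.
σ2/σ3 boundary: /b/ is a single consonant, so it becomes the next onset.
σ3/σ4 boundary: /zz/ — longest licit onset from the right is /z/, leaving /z/ as coda.
Syllabification: by.pi.boz.zaz.
Syllable 4 is /zaz/: onset /z/, nucleus /a/, coda /z/.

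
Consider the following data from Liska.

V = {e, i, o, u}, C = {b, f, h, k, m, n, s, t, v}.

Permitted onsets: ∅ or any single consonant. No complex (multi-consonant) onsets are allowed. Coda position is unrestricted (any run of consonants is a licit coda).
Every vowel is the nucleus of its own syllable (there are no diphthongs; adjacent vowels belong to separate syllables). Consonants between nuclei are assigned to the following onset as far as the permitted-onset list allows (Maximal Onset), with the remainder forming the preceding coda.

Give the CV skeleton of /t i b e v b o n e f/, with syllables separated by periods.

The vowels are i, e, o, e — 4 nuclei, so 4 syllables.
σ1/σ2 boundary: /b/ → onset of the next syllable (single consonants are always licit onsets).
σ2/σ3 boundary: /vb/; trying suffixes from longest down, /b/ is the first permitted one, so coda /v/ | onset /b/.
σ3/σ4 boundary: just /n/ — single C goes to the following onset.
Putting it together: ti.bev.bo.nef.
Mapping each syllable to C/V: /ti/ → CV, /bev/ → CVC, /bo/ → CV, /nef/ → CVC.

CV.CVC.CV.CVC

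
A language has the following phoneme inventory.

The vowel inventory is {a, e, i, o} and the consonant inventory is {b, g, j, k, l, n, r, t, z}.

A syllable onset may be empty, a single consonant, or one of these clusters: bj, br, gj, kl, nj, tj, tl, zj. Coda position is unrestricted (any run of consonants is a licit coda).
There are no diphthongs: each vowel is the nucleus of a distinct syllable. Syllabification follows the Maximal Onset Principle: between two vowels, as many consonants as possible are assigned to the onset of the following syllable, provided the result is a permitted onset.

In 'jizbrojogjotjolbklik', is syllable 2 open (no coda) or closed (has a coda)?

Vowels present: i, o, o, o, o, i; each is a nucleus, giving 6 syllables.
σ1/σ2 boundary: /zbr/ splits as /z/ + /br/ (/br/ is the longest suffix that is a licit onset).
σ2/σ3 boundary: just /j/ — single C goes to the following onset.
σ3/σ4 boundary: /gj/ — entire cluster is a permitted onset → onset /gj/, coda ∅.
σ4/σ5 boundary: /tj/ is a licit onset in full, so it all attaches to the next syllable.
σ5/σ6 boundary: /lbkl/ splits as /lb/ + /kl/ (/kl/ is the longest suffix that is a licit onset).
Result: jiz.bro.jo.gjo.tjolb.klik.
Syllable 2 is /bro/; it ends in its nucleus with no coda, so it is open.

open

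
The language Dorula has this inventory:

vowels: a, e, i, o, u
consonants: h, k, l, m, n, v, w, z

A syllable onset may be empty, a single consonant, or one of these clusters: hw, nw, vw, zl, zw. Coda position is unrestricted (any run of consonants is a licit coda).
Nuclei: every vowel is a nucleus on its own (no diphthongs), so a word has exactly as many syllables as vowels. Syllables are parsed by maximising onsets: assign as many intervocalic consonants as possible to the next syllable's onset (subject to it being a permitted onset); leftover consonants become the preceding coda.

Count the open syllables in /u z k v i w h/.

Vowels present: u, i; each is a nucleus, giving 2 syllables.
V1 /u/ – V2 /i/: /zkv/; trying suffixes from longest down, /v/ is the first permitted one, so coda /zk/ | onset /v/.
Syllabification: uzk.viwh.
Classifying each syllable: /uzk/ (closed), /viwh/ (closed).
Open syllables: 0.

0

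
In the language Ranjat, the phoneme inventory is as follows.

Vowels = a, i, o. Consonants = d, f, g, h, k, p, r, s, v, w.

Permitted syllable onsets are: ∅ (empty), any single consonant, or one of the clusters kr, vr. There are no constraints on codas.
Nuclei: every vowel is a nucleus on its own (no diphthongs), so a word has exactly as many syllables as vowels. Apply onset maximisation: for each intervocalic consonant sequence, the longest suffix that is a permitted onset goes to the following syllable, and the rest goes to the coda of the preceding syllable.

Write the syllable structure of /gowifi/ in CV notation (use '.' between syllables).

CV.CV.CV

Nuclei (vowels): o, i, i → 3 syllables.
Between /o/ (V1) and /i/ (V2): /w/ is a single consonant, so it becomes the next onset.
Between /i/ (V2) and /i/ (V3): just /f/ — single C goes to the following onset.
Syllabification: go.wi.fi.
Mapping each syllable to C/V: /go/ → CV, /wi/ → CV, /fi/ → CV.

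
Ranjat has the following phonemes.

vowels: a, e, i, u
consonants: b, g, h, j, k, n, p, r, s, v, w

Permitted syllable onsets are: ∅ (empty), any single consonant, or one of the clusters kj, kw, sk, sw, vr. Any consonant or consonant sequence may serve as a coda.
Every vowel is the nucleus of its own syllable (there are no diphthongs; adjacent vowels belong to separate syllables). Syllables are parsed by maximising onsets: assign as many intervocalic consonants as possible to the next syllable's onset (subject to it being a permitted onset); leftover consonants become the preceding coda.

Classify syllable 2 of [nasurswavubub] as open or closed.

Nuclei (vowels): a, u, a, u, u → 5 syllables.
σ1/σ2 boundary: /s/ is a single consonant, so it becomes the next onset.
σ2/σ3 boundary: cluster /rsw/ — the longest permitted-onset suffix is /sw/; onset = /sw/, preceding coda = /r/.
σ3/σ4 boundary: /v/ is a single consonant, so it becomes the next onset.
σ4/σ5 boundary: just /b/ — single C goes to the following onset.
So the parse is na.sur.swa.vu.bub.
Syllable 2 is /sur/ with coda /r/, so it is closed.

closed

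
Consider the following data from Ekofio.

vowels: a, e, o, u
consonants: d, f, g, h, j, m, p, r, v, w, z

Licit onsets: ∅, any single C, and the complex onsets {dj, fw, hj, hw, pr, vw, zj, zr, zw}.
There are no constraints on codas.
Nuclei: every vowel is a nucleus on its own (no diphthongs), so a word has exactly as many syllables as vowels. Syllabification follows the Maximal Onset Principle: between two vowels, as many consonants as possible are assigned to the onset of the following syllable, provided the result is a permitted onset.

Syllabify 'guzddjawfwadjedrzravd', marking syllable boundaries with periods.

The vowels are u, a, a, e, a — 5 nuclei, so 5 syllables.
Between /u/ (V1) and /a/ (V2): /zddj/ — longest licit onset from the right is /dj/, leaving /zd/ as coda.
Between /a/ (V2) and /a/ (V3): cluster /wfw/ — the longest permitted-onset suffix is /fw/; onset = /fw/, preceding coda = /w/.
Between /a/ (V3) and /e/ (V4): cluster /dj/ — /dj/ is itself a permitted onset, so the whole cluster goes right; preceding coda = ∅.
Between /e/ (V4) and /a/ (V5): /drzr/ splits as /dr/ + /zr/ (/zr/ is the longest suffix that is a licit onset).

guzd.djaw.fwa.djedr.zravd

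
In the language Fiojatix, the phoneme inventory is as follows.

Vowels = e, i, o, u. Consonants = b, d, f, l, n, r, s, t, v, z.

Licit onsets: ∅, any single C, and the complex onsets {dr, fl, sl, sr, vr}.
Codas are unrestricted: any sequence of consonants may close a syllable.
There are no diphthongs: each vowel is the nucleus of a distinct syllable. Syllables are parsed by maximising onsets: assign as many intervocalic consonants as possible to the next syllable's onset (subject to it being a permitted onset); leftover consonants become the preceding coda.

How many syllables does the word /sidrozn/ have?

Nuclei (vowels): i, o → 2 syllables.

2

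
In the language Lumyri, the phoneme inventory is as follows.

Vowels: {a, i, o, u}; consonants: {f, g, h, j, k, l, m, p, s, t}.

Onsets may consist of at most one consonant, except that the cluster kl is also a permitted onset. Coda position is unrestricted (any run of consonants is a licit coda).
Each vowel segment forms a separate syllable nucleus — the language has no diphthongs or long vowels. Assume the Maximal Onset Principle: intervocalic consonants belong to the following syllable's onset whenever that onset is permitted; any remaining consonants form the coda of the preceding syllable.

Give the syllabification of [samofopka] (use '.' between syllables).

Nuclei (vowels): a, o, o, a → 4 syllables.
/a…o/ gap (V1→V2): /m/ → onset of the next syllable (single consonants are always licit onsets).
/o…o/ gap (V2→V3): /f/ → onset of the next syllable (single consonants are always licit onsets).
/o…a/ gap (V3→V4): cluster /pk/ — the longest permitted-onset suffix is /k/; onset = /k/, preceding coda = /p/.

sa.mo.fop.ka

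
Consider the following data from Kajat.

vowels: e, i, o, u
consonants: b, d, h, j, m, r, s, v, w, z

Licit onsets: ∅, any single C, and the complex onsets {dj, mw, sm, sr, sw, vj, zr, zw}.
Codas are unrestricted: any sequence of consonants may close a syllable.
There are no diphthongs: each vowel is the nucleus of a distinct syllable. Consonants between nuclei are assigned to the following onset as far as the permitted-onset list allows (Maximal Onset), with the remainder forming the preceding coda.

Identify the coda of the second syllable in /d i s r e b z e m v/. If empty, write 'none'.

The vowels are i, e, e — 3 nuclei, so 3 syllables.
Between /i/ (V1) and /e/ (V2): /sr/ is a licit onset in full, so it all attaches to the next syllable.
Between /e/ (V2) and /e/ (V3): /bz/; trying suffixes from longest down, /z/ is the first permitted one, so coda /b/ | onset /z/.
So the parse is di.sreb.zemv.
Syllable 2 is /sreb/: onset /sr/, nucleus /e/, coda /b/.

b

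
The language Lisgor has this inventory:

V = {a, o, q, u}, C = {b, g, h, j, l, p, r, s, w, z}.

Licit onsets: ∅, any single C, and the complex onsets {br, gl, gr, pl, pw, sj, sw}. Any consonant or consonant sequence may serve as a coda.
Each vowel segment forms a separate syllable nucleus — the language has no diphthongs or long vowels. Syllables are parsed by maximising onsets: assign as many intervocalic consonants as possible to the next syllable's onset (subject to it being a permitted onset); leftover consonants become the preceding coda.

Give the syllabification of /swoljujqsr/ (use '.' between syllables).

swol.ju.jqsr

Nuclei (vowels): o, u, q → 3 syllables.
V1 /o/ – V2 /u/: /lj/ — longest licit onset from the right is /j/, leaving /l/ as coda.
V2 /u/ – V3 /q/: /j/ → onset of the next syllable (single consonants are always licit onsets).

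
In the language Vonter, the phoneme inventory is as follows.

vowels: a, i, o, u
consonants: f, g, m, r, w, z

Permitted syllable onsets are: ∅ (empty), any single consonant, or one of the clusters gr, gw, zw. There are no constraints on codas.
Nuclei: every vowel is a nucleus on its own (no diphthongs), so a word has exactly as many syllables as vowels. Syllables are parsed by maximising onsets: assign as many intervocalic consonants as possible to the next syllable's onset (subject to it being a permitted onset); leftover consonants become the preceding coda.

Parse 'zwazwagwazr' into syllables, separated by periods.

The vowels are a, a, a — 3 nuclei, so 3 syllables.
σ1/σ2 boundary: cluster /zw/ — /zw/ is itself a permitted onset, so the whole cluster goes right; preceding coda = ∅.
σ2/σ3 boundary: cluster /gw/ — /gw/ is itself a permitted onset, so the whole cluster goes right; preceding coda = ∅.

zwa.zwa.gwazr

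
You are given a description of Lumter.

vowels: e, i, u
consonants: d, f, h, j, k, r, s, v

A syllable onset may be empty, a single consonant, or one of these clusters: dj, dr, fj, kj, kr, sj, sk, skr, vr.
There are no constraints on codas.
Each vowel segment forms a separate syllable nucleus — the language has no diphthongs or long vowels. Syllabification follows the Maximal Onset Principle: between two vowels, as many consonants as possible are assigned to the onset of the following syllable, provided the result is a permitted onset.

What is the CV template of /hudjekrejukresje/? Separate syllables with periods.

CV.CCV.CCV.CV.CCV.CCV

The vowels are u, e, e, u, e, e — 6 nuclei, so 6 syllables.
V1 /u/ – V2 /e/: /dj/ is a licit onset in full, so it all attaches to the next syllable.
V2 /e/ – V3 /e/: /kr/ — entire cluster is a permitted onset → onset /kr/, coda ∅.
V3 /e/ – V4 /u/: /j/ is a single consonant, so it becomes the next onset.
V4 /u/ – V5 /e/: /kr/ — entire cluster is a permitted onset → onset /kr/, coda ∅.
V5 /e/ – V6 /e/: cluster /sj/ — /sj/ is itself a permitted onset, so the whole cluster goes right; preceding coda = ∅.
Putting it together: hu.dje.kre.ju.kre.sje.
Mapping each syllable to C/V: /hu/ → CV, /dje/ → CCV, /kre/ → CCV, /ju/ → CV, /kre/ → CCV, /sje/ → CCV.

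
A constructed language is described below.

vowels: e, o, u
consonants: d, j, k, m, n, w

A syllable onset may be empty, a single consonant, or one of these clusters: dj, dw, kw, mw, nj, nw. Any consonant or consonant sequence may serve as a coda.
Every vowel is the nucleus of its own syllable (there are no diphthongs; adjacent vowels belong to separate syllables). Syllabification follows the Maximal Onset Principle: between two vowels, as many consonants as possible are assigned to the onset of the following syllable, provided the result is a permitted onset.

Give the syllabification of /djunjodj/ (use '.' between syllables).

Vowels present: u, o; each is a nucleus, giving 2 syllables.
Between /u/ (V1) and /o/ (V2): cluster /nj/ — /nj/ is itself a permitted onset, so the whole cluster goes right; preceding coda = ∅.

dju.njodj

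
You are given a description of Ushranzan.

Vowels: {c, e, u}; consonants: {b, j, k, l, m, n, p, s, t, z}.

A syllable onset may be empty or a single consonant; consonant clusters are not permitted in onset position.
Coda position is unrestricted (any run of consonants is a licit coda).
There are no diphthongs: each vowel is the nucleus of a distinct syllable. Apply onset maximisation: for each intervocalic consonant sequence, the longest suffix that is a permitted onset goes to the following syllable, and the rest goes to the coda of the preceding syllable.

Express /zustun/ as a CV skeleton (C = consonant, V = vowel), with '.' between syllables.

CVC.CVC

Nuclei (vowels): u, u → 2 syllables.
Between /u/ (V1) and /u/ (V2): /st/ — longest licit onset from the right is /t/, leaving /s/ as coda.
Result: zus.tun.
Mapping each syllable to C/V: /zus/ → CVC, /tun/ → CVC.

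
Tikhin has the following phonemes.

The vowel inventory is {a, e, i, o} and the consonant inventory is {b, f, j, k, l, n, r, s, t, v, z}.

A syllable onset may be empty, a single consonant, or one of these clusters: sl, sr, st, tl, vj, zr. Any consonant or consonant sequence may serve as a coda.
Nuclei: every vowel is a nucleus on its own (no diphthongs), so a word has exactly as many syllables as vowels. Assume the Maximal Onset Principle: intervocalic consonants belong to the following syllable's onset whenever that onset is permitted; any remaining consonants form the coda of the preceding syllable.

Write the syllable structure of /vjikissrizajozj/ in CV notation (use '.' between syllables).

CCV.CVC.CCV.CV.CVCC

Nuclei (vowels): i, i, i, a, o → 5 syllables.
σ1/σ2 boundary: /k/ → onset of the next syllable (single consonants are always licit onsets).
σ2/σ3 boundary: /ssr/; trying suffixes from longest down, /sr/ is the first permitted one, so coda /s/ | onset /sr/.
σ3/σ4 boundary: /z/ is a single consonant, so it becomes the next onset.
σ4/σ5 boundary: /j/ is a single consonant, so it becomes the next onset.
Syllabification: vji.kis.sri.za.jozj.
Mapping each syllable to C/V: /vji/ → CCV, /kis/ → CVC, /sri/ → CCV, /za/ → CV, /jozj/ → CVCC.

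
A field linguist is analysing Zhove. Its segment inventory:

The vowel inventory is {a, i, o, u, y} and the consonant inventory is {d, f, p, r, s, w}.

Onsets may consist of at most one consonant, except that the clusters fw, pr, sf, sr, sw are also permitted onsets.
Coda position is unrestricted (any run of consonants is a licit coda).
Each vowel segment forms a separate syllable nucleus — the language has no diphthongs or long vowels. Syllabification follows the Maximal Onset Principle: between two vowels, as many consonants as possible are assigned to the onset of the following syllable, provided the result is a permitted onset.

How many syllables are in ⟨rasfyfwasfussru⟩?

Vowels present: a, y, a, u, u; each is a nucleus, giving 5 syllables.

5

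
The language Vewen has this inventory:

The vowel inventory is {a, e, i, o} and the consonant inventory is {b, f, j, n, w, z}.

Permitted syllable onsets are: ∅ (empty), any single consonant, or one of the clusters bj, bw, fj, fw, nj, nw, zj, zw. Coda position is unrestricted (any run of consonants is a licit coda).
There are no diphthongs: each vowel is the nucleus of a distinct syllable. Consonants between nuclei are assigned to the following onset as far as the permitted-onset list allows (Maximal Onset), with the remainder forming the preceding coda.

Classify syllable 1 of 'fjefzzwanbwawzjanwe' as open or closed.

Nuclei (vowels): e, a, a, a, e → 5 syllables.
Between /e/ (V1) and /a/ (V2): /fzzw/ splits as /fz/ + /zw/ (/zw/ is the longest suffix that is a licit onset).
Between /a/ (V2) and /a/ (V3): /nbw/; trying suffixes from longest down, /bw/ is the first permitted one, so coda /n/ | onset /bw/.
Between /a/ (V3) and /a/ (V4): /wzj/ splits as /w/ + /zj/ (/zj/ is the longest suffix that is a licit onset).
Between /a/ (V4) and /e/ (V5): cluster /nw/ — /nw/ is itself a permitted onset, so the whole cluster goes right; preceding coda = ∅.
So the parse is fjefz.zwan.bwaw.zja.nwe.
Syllable 1 is /fjefz/ with coda /fz/, so it is closed.

closed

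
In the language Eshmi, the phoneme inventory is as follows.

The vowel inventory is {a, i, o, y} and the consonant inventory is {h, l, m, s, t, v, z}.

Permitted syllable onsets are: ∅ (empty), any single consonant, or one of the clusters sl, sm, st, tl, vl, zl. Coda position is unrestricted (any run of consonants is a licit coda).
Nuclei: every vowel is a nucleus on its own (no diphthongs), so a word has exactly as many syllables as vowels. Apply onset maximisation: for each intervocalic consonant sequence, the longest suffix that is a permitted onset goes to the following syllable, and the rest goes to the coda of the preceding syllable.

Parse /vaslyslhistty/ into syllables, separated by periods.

va.slysl.hist.ty

The vowels are a, y, i, y — 4 nuclei, so 4 syllables.
V1 /a/ – V2 /y/: /sl/ — entire cluster is a permitted onset → onset /sl/, coda ∅.
V2 /y/ – V3 /i/: /slh/; trying suffixes from longest down, /h/ is the first permitted one, so coda /sl/ | onset /h/.
V3 /i/ – V4 /y/: /stt/; trying suffixes from longest down, /t/ is the first permitted one, so coda /st/ | onset /t/.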